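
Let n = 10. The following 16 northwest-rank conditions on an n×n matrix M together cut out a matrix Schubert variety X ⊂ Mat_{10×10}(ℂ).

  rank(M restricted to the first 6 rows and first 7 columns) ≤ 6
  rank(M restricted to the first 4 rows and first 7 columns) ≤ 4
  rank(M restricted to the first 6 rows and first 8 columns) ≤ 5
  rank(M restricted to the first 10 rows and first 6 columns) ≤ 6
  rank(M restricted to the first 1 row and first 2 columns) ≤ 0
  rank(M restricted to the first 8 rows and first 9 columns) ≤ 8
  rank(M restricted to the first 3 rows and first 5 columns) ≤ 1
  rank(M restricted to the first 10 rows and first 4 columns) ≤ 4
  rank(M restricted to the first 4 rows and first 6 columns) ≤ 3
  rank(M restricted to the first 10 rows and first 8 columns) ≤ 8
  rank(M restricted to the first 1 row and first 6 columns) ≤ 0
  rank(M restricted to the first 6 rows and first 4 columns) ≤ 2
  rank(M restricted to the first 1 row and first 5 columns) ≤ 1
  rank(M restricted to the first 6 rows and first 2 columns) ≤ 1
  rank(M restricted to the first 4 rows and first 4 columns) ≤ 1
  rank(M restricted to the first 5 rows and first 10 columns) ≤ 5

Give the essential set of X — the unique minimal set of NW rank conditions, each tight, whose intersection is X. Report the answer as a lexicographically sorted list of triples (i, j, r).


Recovering R(i,j) via the rank-extension bound from the 16 conditions:

  R[1]: 0 0 0 0 0 0 1 1 1 1
  R[2]: 1 1 1 1 1 1 2 2 2 2
  R[3]: 1 1 1 1 1 2 3 3 3 3
  R[4]: 1 1 1 1 2 3 4 4 4 4
  R[5]: 1 1 2 2 3 4 5 5 5 5
  R[6]: 1 1 2 2 3 4 5 5 6 6
  R[7]: 1 2 3 3 4 5 6 6 7 7
  R[8]: 1 2 3 4 5 6 7 7 8 8
  R[9]: 1 2 3 4 5 6 7 8 9 9
  R[10]: 1 2 3 4 5 6 7 8 9 10

so w = (7, 1, 6, 5, 3, 9, 2, 4, 8, 10).

D(w) has 17 cells with 6 SE-corners; essential set:

[(1, 6, 0), (3, 5, 1), (4, 4, 1), (6, 2, 1), (6, 4, 2), (6, 8, 5)]


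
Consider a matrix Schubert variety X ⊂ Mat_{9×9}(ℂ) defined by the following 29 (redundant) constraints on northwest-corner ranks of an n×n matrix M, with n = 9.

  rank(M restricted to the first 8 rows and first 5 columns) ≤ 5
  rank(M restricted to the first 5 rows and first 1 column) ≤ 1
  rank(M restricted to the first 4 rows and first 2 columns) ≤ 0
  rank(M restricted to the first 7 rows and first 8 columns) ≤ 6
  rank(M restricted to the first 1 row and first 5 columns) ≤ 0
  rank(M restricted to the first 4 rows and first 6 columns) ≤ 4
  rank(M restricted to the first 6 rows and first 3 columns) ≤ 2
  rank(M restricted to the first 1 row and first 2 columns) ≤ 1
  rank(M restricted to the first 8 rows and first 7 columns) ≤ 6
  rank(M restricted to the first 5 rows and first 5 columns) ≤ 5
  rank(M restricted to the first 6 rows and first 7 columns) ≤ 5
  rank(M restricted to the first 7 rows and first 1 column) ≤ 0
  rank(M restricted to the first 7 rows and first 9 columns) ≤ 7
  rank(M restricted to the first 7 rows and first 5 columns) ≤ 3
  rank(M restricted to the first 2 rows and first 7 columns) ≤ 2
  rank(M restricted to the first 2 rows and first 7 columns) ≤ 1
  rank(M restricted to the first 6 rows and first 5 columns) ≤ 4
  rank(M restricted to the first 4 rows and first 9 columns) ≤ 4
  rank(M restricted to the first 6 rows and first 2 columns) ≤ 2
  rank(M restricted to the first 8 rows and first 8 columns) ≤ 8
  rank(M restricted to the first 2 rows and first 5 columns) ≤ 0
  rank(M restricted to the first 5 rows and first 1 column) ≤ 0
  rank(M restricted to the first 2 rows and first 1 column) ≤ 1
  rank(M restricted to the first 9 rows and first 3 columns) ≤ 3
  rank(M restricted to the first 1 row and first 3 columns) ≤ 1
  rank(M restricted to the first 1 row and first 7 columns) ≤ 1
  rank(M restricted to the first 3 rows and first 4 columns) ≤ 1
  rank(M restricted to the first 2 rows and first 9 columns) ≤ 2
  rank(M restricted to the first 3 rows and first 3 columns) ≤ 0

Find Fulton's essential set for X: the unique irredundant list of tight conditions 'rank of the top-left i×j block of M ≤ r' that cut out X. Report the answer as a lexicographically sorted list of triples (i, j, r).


The tightest implied rank at each (i,j), from the 29 conditions:

  0  0  0  0  0  1  1  1  1
  0  0  0  0  0  1  1  2  2
  0  0  0  1  1  2  2  3  3
  0  0  1  2  2  3  3  4  4
  0  1  2  3  3  4  4  5  5
  0  1  2  3  3  4  5  6  6
  0  1  2  3  3  4  5  6  7
  1  2  3  4  4  5  6  7  8
  1  2  3  4  5  6  7  8  9

hence w(1..9) = (6, 8, 4, 3, 2, 7, 9, 1, 5).

D(w) has 21 cells with 6 SE-corners; essential set:

[(2, 5, 0), (2, 7, 1), (3, 3, 0), (4, 2, 0), (7, 1, 0), (7, 5, 3)]


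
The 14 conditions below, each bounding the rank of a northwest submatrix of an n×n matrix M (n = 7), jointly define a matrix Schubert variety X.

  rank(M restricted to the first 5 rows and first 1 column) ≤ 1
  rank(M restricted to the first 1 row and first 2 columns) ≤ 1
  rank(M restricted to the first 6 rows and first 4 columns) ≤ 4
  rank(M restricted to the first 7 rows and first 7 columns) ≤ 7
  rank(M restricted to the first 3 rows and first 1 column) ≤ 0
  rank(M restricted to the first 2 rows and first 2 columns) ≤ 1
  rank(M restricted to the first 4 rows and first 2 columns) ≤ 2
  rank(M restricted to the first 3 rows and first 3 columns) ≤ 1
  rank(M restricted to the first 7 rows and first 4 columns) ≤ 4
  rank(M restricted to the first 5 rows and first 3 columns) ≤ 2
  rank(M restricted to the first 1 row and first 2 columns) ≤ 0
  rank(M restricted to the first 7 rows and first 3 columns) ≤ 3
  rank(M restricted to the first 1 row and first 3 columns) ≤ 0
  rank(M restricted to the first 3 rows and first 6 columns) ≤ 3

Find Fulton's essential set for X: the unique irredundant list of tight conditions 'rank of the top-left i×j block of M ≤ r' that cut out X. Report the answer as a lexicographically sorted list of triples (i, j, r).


Reconstructing r_w from the 14 given conditions:

  i=1: 0 0 0 1 1 1 1
  i=2: 0 1 1 2 2 2 2
  i=3: 0 1 1 2 3 3 3
  i=4: 1 2 2 3 4 4 4
  i=5: 1 2 2 3 4 5 5
  i=6: 1 2 3 4 5 6 6
  i=7: 1 2 3 4 5 6 7

the unique w with this rank table is (4, 2, 5, 1, 6, 3, 7).

Rothe diagram D(w) (7 cells), 4 SE-corners (essential conditions):

[(1, 3, 0), (3, 1, 0), (3, 3, 1), (5, 3, 2)]


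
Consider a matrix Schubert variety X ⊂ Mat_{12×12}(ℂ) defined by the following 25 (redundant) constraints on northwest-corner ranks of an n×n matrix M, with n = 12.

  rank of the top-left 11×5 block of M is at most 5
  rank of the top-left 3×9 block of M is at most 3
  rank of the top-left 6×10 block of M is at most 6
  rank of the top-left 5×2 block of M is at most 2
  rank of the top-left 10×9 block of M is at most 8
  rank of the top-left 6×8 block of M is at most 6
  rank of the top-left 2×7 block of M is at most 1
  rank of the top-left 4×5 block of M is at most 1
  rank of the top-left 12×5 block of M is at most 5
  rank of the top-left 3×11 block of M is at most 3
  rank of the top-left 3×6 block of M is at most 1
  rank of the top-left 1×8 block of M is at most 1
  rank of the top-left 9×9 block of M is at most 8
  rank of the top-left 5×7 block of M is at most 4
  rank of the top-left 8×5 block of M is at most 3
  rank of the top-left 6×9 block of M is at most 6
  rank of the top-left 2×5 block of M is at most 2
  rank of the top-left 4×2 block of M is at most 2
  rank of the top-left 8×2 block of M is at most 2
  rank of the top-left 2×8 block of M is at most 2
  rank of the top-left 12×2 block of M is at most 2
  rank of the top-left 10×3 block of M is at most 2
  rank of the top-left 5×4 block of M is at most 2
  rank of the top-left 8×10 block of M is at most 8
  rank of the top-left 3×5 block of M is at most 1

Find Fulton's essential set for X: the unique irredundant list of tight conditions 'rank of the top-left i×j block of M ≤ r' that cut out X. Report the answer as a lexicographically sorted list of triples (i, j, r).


The tightest implied rank at each (i,j), from the 25 conditions:

  i=1: 1, 1, 1, 1, 1, 1, 1, 1, 1, 1, 1, 1
  i=2: 1, 1, 1, 1, 1, 1, 1, 2, 2, 2, 2, 2
  i=3: 1, 1, 1, 1, 1, 1, 2, 3, 3, 3, 3, 3
  i=4: 1, 1, 1, 1, 1, 2, 3, 4, 4, 4, 4, 4
  i=5: 1, 2, 2, 2, 2, 3, 4, 5, 5, 5, 5, 5
  i=6: 1, 2, 2, 3, 3, 4, 5, 6, 6, 6, 6, 6
  i=7: 1, 2, 2, 3, 3, 4, 5, 6, 7, 7, 7, 7
  i=8: 1, 2, 2, 3, 3, 4, 5, 6, 7, 8, 8, 8
  i=9: 1, 2, 2, 3, 4, 5, 6, 7, 8, 9, 9, 9
  i=10: 1, 2, 2, 3, 4, 5, 6, 7, 8, 9, 10, 10
  i=11: 1, 2, 3, 4, 5, 6, 7, 8, 9, 10, 11, 11
  i=12: 1, 2, 3, 4, 5, 6, 7, 8, 9, 10, 11, 12

hence w(1..12) = (1, 8, 7, 6, 2, 4, 9, 10, 5, 11, 3, 12).

Fulton essential set (5 of the 22 Rothe cells):

[(2, 7, 1), (3, 6, 1), (4, 5, 1), (8, 5, 3), (10, 3, 2)]


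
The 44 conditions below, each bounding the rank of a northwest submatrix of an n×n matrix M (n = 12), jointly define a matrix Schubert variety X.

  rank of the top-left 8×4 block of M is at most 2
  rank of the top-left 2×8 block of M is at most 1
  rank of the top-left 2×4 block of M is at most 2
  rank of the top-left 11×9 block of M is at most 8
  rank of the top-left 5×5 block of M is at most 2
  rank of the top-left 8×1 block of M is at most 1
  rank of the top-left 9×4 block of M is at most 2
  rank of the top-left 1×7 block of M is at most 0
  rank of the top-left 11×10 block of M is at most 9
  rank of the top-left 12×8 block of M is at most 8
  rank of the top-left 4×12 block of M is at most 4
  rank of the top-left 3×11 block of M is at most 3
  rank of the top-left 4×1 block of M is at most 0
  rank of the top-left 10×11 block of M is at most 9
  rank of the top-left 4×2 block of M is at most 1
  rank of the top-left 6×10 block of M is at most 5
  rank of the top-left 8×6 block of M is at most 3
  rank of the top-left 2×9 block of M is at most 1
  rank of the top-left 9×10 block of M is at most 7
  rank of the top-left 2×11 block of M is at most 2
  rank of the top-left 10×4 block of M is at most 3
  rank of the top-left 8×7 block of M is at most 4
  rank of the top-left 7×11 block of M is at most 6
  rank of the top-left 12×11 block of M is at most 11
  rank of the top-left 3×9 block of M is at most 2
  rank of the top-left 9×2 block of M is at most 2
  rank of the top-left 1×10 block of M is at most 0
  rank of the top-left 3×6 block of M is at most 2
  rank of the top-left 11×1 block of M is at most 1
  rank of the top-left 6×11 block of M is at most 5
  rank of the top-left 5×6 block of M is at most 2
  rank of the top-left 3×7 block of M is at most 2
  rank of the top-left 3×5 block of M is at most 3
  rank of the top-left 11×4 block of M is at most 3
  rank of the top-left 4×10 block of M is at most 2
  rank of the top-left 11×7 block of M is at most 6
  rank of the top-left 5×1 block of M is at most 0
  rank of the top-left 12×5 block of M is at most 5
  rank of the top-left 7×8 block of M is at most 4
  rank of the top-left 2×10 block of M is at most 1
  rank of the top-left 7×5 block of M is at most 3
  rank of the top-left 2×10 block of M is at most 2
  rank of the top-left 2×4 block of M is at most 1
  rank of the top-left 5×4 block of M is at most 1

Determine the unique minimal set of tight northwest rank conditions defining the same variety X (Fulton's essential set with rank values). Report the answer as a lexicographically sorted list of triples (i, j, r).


Rank table r_w(12×12) implied by the 44 constraints:

  R[1]: 0, 0, 0, 0, 0, 0, 0, 0, 0, 0, 1, 1
  R[2]: 0, 1, 1, 1, 1, 1, 1, 1, 1, 1, 2, 2
  R[3]: 0, 1, 1, 1, 2, 2, 2, 2, 2, 2, 3, 3
  R[4]: 0, 1, 1, 1, 2, 2, 2, 2, 2, 2, 3, 4
  R[5]: 0, 1, 1, 1, 2, 2, 3, 3, 3, 3, 4, 5
  R[6]: 1, 2, 2, 2, 3, 3, 4, 4, 4, 4, 5, 6
  R[7]: 1, 2, 2, 2, 3, 3, 4, 4, 5, 5, 6, 7
  R[8]: 1, 2, 2, 2, 3, 3, 4, 5, 6, 6, 7, 8
  R[9]: 1, 2, 2, 2, 3, 4, 5, 6, 7, 7, 8, 9
  R[10]: 1, 2, 3, 3, 4, 5, 6, 7, 8, 8, 9, 10
  R[11]: 1, 2, 3, 3, 4, 5, 6, 7, 8, 9, 10, 11
  R[12]: 1, 2, 3, 4, 5, 6, 7, 8, 9, 10, 11, 12

giving w = (11, 2, 5, 12, 7, 1, 9, 8, 6, 3, 10, 4) via Δ²R.

Rothe diagram D(w) (36 cells), 9 SE-corners (essential conditions):

[(1, 10, 0), (4, 10, 2), (5, 1, 0), (5, 4, 1), (5, 6, 2), (7, 8, 4), (8, 6, 3), (9, 4, 2), (11, 4, 3)]


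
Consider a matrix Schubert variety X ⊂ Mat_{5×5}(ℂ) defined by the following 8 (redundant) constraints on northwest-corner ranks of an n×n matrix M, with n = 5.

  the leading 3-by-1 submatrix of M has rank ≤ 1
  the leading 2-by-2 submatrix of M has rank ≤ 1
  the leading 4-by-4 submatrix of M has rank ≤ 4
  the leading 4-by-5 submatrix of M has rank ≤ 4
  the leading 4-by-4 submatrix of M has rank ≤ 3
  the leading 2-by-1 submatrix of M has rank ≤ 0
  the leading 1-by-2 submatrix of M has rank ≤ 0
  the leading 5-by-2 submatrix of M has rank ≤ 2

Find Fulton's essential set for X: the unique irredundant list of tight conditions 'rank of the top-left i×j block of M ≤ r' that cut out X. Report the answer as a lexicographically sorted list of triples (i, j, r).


Recovering R(i,j) via the rank-extension bound from the 8 conditions:

  i=1: 0 0 1 1 1
  i=2: 0 1 2 2 2
  i=3: 1 2 3 3 3
  i=4: 1 2 3 3 4
  i=5: 1 2 3 4 5

so w = (3, 2, 1, 5, 4).

ℓ(w)=4; the 3 essential cells (i,j,r):

[(1, 2, 0), (2, 1, 0), (4, 4, 3)]


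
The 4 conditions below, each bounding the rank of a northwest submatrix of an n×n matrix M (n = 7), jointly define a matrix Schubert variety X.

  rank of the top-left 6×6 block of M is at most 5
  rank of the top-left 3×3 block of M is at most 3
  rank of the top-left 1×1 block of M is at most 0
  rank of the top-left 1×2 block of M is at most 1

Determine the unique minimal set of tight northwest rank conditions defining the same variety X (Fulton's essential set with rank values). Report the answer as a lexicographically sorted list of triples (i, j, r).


Reconstructing r_w from the 4 given conditions:

  row 1: 0 1 1 1 1 1 1
  row 2: 1 2 2 2 2 2 2
  row 3: 1 2 3 3 3 3 3
  row 4: 1 2 3 4 4 4 4
  row 5: 1 2 3 4 5 5 5
  row 6: 1 2 3 4 5 5 6
  row 7: 1 2 3 4 5 6 7

so w = (2, 1, 3, 4, 5, 7, 6).

ℓ(w)=2; the 2 essential cells (i,j,r):

[(1, 1, 0), (6, 6, 5)]


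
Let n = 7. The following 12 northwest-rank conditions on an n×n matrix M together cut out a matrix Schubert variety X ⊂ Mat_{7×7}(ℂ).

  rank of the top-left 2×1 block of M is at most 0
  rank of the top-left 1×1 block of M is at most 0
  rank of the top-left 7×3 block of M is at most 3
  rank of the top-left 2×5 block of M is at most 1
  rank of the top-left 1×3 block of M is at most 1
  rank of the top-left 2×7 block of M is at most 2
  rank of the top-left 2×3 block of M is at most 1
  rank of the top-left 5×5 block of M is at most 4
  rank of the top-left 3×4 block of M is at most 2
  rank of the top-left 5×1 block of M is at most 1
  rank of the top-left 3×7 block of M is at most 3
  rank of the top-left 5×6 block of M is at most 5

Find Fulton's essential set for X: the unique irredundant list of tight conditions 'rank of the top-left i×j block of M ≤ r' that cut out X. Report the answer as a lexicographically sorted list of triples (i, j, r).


Propagating the 12 rank bounds to every northwest block:

  R[1]: 0  1  1  1  1  1  1
  R[2]: 0  1  1  1  1  2  2
  R[3]: 1  2  2  2  2  3  3
  R[4]: 1  2  3  3  3  4  4
  R[5]: 1  2  3  4  4  5  5
  R[6]: 1  2  3  4  5  6  6
  R[7]: 1  2  3  4  5  6  7

second differences of R give the permutation w = (2, 6, 1, 3, 4, 5, 7).

D(w) has 5 cells with 2 SE-corners; essential set:

[(2, 1, 0), (2, 5, 1)]


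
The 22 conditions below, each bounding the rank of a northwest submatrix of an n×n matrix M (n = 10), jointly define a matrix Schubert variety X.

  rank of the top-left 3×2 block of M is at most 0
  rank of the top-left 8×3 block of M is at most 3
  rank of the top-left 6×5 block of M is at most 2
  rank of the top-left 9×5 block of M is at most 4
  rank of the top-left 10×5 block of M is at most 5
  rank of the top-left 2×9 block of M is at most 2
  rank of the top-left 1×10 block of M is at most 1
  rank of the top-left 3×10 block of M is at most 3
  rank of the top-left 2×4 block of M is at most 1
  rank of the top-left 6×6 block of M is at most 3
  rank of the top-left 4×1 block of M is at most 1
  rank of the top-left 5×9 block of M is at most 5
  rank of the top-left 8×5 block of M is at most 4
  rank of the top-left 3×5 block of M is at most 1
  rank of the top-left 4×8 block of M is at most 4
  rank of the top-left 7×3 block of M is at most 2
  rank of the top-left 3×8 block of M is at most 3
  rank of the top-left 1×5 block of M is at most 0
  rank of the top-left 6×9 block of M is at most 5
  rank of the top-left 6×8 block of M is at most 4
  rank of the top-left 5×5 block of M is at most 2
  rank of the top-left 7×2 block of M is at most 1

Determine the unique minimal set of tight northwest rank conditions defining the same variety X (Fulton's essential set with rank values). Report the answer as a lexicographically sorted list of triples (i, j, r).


Reconstructing r_w from the 22 given conditions:

  R[1]: 0 | 0 | 0 | 0 | 0 | 1 | 1 | 1 | 1 | 1
  R[2]: 0 | 0 | 1 | 1 | 1 | 2 | 2 | 2 | 2 | 2
  R[3]: 0 | 0 | 1 | 1 | 1 | 2 | 3 | 3 | 3 | 3
  R[4]: 1 | 1 | 2 | 2 | 2 | 3 | 4 | 4 | 4 | 4
  R[5]: 1 | 1 | 2 | 2 | 2 | 3 | 4 | 4 | 5 | 5
  R[6]: 1 | 1 | 2 | 2 | 2 | 3 | 4 | 4 | 5 | 6
  R[7]: 1 | 1 | 2 | 3 | 3 | 4 | 5 | 5 | 6 | 7
  R[8]: 1 | 2 | 3 | 4 | 4 | 5 | 6 | 6 | 7 | 8
  R[9]: 1 | 2 | 3 | 4 | 4 | 5 | 6 | 7 | 8 | 9
  R[10]: 1 | 2 | 3 | 4 | 5 | 6 | 7 | 8 | 9 | 10

so w = (6, 3, 7, 1, 9, 10, 4, 2, 8, 5).

D(w) has 21 cells with 7 SE-corners; essential set:

[(1, 5, 0), (3, 2, 0), (3, 5, 1), (6, 5, 2), (6, 8, 4), (7, 2, 1), (9, 5, 4)]


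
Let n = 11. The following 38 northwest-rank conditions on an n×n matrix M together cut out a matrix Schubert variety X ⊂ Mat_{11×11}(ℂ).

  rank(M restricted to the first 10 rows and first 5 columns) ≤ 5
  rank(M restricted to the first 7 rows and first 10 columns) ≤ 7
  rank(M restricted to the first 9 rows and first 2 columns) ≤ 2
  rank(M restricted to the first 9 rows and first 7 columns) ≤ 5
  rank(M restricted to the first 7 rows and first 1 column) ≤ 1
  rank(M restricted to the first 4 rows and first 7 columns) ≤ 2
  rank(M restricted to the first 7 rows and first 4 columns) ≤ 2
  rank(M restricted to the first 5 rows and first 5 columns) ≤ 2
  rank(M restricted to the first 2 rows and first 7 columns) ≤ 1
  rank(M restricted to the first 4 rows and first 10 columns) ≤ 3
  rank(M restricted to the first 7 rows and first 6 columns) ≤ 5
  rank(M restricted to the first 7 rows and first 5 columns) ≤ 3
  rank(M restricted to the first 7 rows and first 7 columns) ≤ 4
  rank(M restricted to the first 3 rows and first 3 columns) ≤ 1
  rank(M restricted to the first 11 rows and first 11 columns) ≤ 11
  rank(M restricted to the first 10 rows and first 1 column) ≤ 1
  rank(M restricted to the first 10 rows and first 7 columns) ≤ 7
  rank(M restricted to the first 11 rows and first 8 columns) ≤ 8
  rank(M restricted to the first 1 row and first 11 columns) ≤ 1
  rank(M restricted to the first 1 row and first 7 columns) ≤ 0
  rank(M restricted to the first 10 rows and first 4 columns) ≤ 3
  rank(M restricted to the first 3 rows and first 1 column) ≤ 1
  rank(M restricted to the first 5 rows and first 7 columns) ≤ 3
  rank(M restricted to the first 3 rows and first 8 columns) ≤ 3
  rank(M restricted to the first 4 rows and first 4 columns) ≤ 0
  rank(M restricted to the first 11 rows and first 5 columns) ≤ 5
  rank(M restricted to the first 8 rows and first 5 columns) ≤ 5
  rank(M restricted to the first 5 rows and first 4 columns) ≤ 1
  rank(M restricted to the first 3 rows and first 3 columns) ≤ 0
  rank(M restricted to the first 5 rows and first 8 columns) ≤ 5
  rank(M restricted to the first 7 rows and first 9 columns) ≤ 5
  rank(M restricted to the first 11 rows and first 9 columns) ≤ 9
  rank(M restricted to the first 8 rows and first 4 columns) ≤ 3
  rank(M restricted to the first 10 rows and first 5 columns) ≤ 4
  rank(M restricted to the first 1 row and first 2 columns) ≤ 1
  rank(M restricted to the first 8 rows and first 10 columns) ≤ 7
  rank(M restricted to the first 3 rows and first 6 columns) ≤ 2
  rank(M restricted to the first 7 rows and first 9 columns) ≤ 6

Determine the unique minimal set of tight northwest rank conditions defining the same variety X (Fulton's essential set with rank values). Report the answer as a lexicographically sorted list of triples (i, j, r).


The tightest implied rank at each (i,j), from the 38 conditions:

  R[1]: 0, 0, 0, 0, 0, 0, 0, 1, 1, 1, 1
  R[2]: 0, 0, 0, 0, 1, 1, 1, 2, 2, 2, 2
  R[3]: 0, 0, 0, 0, 1, 2, 2, 3, 3, 3, 3
  R[4]: 0, 0, 0, 0, 1, 2, 2, 3, 3, 3, 4
  R[5]: 1, 1, 1, 1, 2, 3, 3, 4, 4, 4, 5
  R[6]: 1, 2, 2, 2, 3, 4, 4, 5, 5, 5, 6
  R[7]: 1, 2, 2, 2, 3, 4, 4, 5, 5, 6, 7
  R[8]: 1, 2, 3, 3, 4, 5, 5, 6, 6, 7, 8
  R[9]: 1, 2, 3, 3, 4, 5, 5, 6, 7, 8, 9
  R[10]: 1, 2, 3, 3, 4, 5, 6, 7, 8, 9, 10
  R[11]: 1, 2, 3, 4, 5, 6, 7, 8, 9, 10, 11

the unique w with this rank table is (8, 5, 6, 11, 1, 2, 10, 3, 9, 7, 4).

|D(w)|=29, |Ess(w)|=9:

[(1, 7, 0), (4, 4, 0), (4, 7, 2), (4, 10, 3), (7, 4, 2), (7, 7, 4), (7, 9, 5), (9, 7, 5), (10, 4, 3)]


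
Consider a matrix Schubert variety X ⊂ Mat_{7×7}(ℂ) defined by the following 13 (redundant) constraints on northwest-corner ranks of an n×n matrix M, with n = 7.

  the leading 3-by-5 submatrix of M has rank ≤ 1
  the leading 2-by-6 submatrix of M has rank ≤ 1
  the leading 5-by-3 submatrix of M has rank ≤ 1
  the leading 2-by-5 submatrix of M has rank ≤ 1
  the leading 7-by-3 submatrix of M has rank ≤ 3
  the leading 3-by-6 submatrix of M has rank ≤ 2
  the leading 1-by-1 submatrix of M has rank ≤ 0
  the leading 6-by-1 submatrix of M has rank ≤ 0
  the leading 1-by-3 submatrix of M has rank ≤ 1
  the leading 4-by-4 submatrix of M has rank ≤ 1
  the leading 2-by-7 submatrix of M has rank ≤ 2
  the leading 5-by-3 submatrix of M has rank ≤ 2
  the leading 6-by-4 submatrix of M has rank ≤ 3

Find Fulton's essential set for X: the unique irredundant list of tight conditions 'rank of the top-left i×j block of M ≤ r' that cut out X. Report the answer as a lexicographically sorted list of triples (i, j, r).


Recovering R(i,j) via the rank-extension bound from the 13 conditions:

  0 1 1 1 1 1 1
  0 1 1 1 1 1 2
  0 1 1 1 1 2 3
  0 1 1 1 2 3 4
  0 1 1 2 3 4 5
  0 1 2 3 4 5 6
  1 2 3 4 5 6 7

so w = (2, 7, 6, 5, 4, 3, 1).

ℓ(w)=16; the 5 essential cells (i,j,r):

[(2, 6, 1), (3, 5, 1), (4, 4, 1), (5, 3, 1), (6, 1, 0)]


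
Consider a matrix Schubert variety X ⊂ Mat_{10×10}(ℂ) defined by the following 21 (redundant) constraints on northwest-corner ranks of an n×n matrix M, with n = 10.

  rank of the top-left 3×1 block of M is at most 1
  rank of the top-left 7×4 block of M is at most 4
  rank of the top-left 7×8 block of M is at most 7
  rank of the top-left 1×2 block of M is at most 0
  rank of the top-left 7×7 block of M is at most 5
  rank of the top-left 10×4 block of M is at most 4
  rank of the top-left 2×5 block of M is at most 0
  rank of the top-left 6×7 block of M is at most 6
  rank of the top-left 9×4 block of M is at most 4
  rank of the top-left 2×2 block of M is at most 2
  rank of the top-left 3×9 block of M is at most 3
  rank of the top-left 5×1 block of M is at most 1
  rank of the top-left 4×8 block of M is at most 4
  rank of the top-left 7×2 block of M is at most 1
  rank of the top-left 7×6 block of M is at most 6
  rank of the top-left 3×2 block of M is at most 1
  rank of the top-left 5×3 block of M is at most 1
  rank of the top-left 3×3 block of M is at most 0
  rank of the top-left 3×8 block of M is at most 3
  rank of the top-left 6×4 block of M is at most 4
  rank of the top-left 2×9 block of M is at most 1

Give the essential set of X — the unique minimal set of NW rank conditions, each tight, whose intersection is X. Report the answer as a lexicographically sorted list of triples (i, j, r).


Propagating the 21 rank bounds to every northwest block:

  0, 0, 0, 0, 0, 1, 1, 1, 1, 1
  0, 0, 0, 0, 0, 1, 1, 1, 1, 2
  0, 0, 0, 1, 1, 2, 2, 2, 2, 3
  1, 1, 1, 2, 2, 3, 3, 3, 3, 4
  1, 1, 1, 2, 3, 4, 4, 4, 4, 5
  1, 1, 2, 3, 4, 5, 5, 5, 5, 6
  1, 1, 2, 3, 4, 5, 5, 6, 6, 7
  1, 2, 3, 4, 5, 6, 6, 7, 7, 8
  1, 2, 3, 4, 5, 6, 7, 8, 8, 9
  1, 2, 3, 4, 5, 6, 7, 8, 9, 10

the unique w with this rank table is (6, 10, 4, 1, 5, 3, 8, 2, 7, 9).

Rothe diagram D(w) (21 cells), 6 SE-corners (essential conditions):

[(2, 5, 0), (2, 9, 1), (3, 3, 0), (5, 3, 1), (7, 2, 1), (7, 7, 5)]


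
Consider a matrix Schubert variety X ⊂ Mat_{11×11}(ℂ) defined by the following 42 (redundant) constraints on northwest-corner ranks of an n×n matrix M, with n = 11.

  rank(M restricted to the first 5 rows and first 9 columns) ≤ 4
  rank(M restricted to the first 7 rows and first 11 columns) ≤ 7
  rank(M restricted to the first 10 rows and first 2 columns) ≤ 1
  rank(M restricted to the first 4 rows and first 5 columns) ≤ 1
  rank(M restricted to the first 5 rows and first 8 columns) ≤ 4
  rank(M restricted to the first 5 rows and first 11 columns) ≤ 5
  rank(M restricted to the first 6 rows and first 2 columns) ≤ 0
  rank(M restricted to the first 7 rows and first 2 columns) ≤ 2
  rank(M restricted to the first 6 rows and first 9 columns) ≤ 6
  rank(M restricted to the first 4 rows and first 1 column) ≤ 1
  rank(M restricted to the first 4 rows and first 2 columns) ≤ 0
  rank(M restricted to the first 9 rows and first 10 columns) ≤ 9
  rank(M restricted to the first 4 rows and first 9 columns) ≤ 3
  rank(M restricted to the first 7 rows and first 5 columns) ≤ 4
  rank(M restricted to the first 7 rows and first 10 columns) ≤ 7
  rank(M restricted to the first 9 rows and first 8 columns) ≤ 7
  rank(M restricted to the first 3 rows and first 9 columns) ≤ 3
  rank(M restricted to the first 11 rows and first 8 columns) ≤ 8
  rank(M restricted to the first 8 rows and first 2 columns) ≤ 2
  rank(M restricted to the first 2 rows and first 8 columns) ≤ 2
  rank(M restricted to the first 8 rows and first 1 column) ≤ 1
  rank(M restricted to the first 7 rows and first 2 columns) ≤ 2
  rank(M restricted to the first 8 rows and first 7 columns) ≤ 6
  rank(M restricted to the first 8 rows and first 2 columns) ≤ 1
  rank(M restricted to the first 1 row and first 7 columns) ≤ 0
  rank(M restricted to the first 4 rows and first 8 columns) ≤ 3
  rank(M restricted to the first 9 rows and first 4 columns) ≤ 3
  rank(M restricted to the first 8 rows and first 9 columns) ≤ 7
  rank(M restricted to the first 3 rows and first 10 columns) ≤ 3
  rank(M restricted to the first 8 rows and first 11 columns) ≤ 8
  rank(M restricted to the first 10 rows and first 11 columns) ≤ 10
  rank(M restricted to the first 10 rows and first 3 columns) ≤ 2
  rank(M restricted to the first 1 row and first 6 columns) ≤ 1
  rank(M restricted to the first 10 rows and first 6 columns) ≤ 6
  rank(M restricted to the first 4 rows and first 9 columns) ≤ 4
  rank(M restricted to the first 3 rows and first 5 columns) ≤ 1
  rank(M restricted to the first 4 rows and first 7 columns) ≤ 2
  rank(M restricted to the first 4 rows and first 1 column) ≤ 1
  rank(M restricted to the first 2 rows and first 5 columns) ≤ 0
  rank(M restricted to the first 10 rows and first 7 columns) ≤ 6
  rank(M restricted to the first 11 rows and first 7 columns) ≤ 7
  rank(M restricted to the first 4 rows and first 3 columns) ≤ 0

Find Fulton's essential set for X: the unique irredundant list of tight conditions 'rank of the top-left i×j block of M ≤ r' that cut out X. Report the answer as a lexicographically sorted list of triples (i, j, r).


Reconstructing r_w from the 42 given conditions:

  0, 0, 0, 0, 0, 0, 0, 1, 1, 1, 1
  0, 0, 0, 0, 0, 1, 1, 2, 2, 2, 2
  0, 0, 0, 1, 1, 2, 2, 3, 3, 3, 3
  0, 0, 0, 1, 1, 2, 2, 3, 3, 4, 4
  0, 0, 1, 2, 2, 3, 3, 4, 4, 5, 5
  0, 0, 1, 2, 3, 4, 4, 5, 5, 6, 6
  1, 1, 2, 3, 4, 5, 5, 6, 6, 7, 7
  1, 1, 2, 3, 4, 5, 6, 7, 7, 8, 8
  1, 1, 2, 3, 4, 5, 6, 7, 8, 9, 9
  1, 1, 2, 3, 4, 5, 6, 7, 8, 9, 10
  1, 2, 3, 4, 5, 6, 7, 8, 9, 10, 11

second differences of R give the permutation w = (8, 6, 4, 10, 3, 5, 1, 7, 9, 11, 2).

Fulton essential set (8 of the 28 Rothe cells):

[(1, 7, 0), (2, 5, 0), (4, 3, 0), (4, 5, 1), (4, 7, 2), (4, 9, 3), (6, 2, 0), (10, 2, 1)]


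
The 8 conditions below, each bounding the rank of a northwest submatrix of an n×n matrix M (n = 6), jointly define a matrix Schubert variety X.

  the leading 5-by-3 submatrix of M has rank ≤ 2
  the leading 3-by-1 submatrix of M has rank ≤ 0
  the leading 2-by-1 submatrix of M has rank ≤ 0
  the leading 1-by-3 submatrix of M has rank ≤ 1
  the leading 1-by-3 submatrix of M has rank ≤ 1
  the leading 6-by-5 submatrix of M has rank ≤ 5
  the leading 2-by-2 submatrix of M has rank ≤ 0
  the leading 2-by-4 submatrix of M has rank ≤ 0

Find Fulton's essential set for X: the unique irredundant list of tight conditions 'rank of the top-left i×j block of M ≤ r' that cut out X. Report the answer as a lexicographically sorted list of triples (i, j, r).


Rank table r_w(6×6) implied by the 8 constraints:

  R[1]: 0 | 0 | 0 | 0 | 1 | 1
  R[2]: 0 | 0 | 0 | 0 | 1 | 2
  R[3]: 0 | 1 | 1 | 1 | 2 | 3
  R[4]: 1 | 2 | 2 | 2 | 3 | 4
  R[5]: 1 | 2 | 2 | 3 | 4 | 5
  R[6]: 1 | 2 | 3 | 4 | 5 | 6

the unique w with this rank table is (5, 6, 2, 1, 4, 3).

|D(w)|=10, |Ess(w)|=3:

[(2, 4, 0), (3, 1, 0), (5, 3, 2)]


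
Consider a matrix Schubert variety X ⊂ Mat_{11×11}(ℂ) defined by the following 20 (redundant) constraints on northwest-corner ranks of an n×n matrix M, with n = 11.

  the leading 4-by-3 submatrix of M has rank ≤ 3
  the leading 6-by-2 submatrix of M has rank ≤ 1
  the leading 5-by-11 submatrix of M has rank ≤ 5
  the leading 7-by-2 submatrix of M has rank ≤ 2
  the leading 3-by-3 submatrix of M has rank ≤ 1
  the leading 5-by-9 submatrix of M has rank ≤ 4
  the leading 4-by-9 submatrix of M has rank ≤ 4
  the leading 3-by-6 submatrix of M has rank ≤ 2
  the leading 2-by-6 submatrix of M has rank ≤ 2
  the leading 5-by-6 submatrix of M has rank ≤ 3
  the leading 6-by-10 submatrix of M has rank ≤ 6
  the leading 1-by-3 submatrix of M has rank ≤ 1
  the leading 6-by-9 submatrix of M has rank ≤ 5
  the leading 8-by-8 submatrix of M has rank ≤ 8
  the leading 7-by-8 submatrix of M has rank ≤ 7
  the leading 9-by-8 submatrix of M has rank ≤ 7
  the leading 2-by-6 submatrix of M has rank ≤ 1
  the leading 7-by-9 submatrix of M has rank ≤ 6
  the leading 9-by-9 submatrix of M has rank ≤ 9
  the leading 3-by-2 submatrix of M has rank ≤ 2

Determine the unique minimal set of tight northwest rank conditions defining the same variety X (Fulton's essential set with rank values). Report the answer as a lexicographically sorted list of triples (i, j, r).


Rank table r_w(11×11) implied by the 20 constraints:

  R[1]: 1 | 1 | 1 | 1 | 1 | 1 | 1 | 1 | 1 | 1 | 1
  R[2]: 1 | 1 | 1 | 1 | 1 | 1 | 2 | 2 | 2 | 2 | 2
  R[3]: 1 | 1 | 1 | 2 | 2 | 2 | 3 | 3 | 3 | 3 | 3
  R[4]: 1 | 1 | 2 | 3 | 3 | 3 | 4 | 4 | 4 | 4 | 4
  R[5]: 1 | 1 | 2 | 3 | 3 | 3 | 4 | 4 | 4 | 5 | 5
  R[6]: 1 | 1 | 2 | 3 | 4 | 4 | 5 | 5 | 5 | 6 | 6
  R[7]: 1 | 2 | 3 | 4 | 5 | 5 | 6 | 6 | 6 | 7 | 7
  R[8]: 1 | 2 | 3 | 4 | 5 | 6 | 7 | 7 | 7 | 8 | 8
  R[9]: 1 | 2 | 3 | 4 | 5 | 6 | 7 | 7 | 8 | 9 | 9
  R[10]: 1 | 2 | 3 | 4 | 5 | 6 | 7 | 8 | 9 | 10 | 10
  R[11]: 1 | 2 | 3 | 4 | 5 | 6 | 7 | 8 | 9 | 10 | 11

giving w = (1, 7, 4, 3, 10, 5, 2, 6, 9, 8, 11) via Δ²R.

Rothe diagram D(w) (15 cells), 6 SE-corners (essential conditions):

[(2, 6, 1), (3, 3, 1), (5, 6, 3), (5, 9, 4), (6, 2, 1), (9, 8, 7)]


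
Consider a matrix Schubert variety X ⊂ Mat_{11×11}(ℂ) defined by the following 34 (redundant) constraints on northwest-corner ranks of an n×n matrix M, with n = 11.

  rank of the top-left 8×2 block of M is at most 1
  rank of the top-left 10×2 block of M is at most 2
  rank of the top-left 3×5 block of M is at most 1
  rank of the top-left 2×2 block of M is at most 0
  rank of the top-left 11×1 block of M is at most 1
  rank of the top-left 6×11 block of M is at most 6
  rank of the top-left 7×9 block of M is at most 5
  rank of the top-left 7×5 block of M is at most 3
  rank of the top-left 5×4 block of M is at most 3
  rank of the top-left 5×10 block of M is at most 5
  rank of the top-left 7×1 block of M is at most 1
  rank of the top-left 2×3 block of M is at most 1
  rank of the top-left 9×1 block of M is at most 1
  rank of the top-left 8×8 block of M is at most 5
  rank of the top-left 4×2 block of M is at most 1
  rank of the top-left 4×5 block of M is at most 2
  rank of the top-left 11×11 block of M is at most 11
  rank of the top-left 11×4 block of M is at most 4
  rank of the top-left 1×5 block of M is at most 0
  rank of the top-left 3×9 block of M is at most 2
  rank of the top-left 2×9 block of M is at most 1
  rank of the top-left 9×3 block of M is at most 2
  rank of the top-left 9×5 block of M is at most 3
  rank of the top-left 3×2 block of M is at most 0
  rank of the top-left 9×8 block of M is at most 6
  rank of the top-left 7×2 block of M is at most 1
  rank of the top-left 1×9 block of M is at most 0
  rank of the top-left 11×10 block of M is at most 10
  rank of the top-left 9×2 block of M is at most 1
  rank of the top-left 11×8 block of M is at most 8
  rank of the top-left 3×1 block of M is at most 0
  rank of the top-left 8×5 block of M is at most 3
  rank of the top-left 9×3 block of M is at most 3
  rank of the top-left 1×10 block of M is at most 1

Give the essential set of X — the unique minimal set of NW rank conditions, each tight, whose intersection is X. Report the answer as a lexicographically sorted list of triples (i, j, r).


Computing R[i][j] = min implied NW-rank bound (n=11, 34 conditions):

  row 1: 0  0  0  0  0  0  0  0  0  1  1
  row 2: 0  0  1  1  1  1  1  1  1  2  2
  row 3: 0  0  1  1  1  2  2  2  2  3  3
  row 4: 1  1  2  2  2  3  3  3  3  4  4
  row 5: 1  1  2  3  3  4  4  4  4  5  5
  row 6: 1  1  2  3  3  4  5  5  5  6  6
  row 7: 1  1  2  3  3  4  5  5  5  6  7
  row 8: 1  1  2  3  3  4  5  5  6  7  8
  row 9: 1  1  2  3  3  4  5  6  7  8  9
  row 10: 1  2  3  4  4  5  6  7  8  9  10
  row 11: 1  2  3  4  5  6  7  8  9  10  11

hence w(1..11) = (10, 3, 6, 1, 4, 7, 11, 9, 8, 2, 5).

Rothe diagram D(w) (27 cells), 7 SE-corners (essential conditions):

[(1, 9, 0), (3, 2, 0), (3, 5, 1), (7, 9, 5), (8, 8, 5), (9, 2, 1), (9, 5, 3)]


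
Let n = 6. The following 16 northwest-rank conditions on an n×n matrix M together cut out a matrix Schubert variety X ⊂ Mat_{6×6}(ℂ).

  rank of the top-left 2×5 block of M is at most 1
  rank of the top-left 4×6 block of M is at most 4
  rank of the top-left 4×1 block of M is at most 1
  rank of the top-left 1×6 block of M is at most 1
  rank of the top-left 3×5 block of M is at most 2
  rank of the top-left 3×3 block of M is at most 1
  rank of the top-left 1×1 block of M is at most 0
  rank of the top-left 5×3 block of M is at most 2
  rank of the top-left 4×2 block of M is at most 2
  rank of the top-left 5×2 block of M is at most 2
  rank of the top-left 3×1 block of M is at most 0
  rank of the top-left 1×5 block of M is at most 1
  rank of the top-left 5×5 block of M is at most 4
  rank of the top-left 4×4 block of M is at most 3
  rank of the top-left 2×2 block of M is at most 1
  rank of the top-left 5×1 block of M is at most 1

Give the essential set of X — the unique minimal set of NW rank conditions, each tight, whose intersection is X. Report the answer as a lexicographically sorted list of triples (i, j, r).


Recovering R(i,j) via the rank-extension bound from the 16 conditions:

  i=1: 0 1 1 1 1 1
  i=2: 0 1 1 1 1 2
  i=3: 0 1 1 2 2 3
  i=4: 1 2 2 3 3 4
  i=5: 1 2 2 3 4 5
  i=6: 1 2 3 4 5 6

hence w(1..6) = (2, 6, 4, 1, 5, 3).

Rothe diagram D(w) (8 cells), 4 SE-corners (essential conditions):

[(2, 5, 1), (3, 1, 0), (3, 3, 1), (5, 3, 2)]


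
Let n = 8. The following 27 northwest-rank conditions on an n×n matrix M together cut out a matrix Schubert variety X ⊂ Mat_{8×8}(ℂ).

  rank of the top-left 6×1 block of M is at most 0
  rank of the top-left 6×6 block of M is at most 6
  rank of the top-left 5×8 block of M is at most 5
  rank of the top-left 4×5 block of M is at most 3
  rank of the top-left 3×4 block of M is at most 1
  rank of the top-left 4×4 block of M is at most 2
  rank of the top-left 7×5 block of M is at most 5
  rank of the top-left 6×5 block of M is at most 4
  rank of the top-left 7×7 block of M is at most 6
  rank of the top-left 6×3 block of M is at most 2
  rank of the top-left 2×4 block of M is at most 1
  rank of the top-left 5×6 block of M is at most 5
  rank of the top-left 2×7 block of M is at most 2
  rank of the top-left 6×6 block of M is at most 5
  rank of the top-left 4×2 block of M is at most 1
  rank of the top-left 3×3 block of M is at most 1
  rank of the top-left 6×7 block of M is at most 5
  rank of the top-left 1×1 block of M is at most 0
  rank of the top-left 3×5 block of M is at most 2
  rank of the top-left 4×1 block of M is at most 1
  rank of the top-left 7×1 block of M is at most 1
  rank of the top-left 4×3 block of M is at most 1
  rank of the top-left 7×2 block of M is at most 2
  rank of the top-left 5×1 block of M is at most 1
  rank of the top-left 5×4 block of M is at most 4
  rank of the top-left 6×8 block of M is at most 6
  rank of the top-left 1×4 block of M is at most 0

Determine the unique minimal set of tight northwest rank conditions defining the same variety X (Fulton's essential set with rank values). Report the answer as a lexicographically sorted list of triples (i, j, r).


The tightest implied rank at each (i,j), from the 27 conditions:

  R[1]: 0, 0, 0, 0, 1, 1, 1, 1
  R[2]: 0, 1, 1, 1, 2, 2, 2, 2
  R[3]: 0, 1, 1, 1, 2, 3, 3, 3
  R[4]: 0, 1, 1, 2, 3, 4, 4, 4
  R[5]: 0, 1, 2, 3, 4, 5, 5, 5
  R[6]: 0, 1, 2, 3, 4, 5, 5, 6
  R[7]: 1, 2, 3, 4, 5, 6, 6, 7
  R[8]: 1, 2, 3, 4, 5, 6, 7, 8

reading off 1-entries of Δ²R: w = (5, 2, 6, 4, 3, 8, 1, 7).

Rothe diagram D(w) (13 cells), 5 SE-corners (essential conditions):

[(1, 4, 0), (3, 4, 1), (4, 3, 1), (6, 1, 0), (6, 7, 5)]


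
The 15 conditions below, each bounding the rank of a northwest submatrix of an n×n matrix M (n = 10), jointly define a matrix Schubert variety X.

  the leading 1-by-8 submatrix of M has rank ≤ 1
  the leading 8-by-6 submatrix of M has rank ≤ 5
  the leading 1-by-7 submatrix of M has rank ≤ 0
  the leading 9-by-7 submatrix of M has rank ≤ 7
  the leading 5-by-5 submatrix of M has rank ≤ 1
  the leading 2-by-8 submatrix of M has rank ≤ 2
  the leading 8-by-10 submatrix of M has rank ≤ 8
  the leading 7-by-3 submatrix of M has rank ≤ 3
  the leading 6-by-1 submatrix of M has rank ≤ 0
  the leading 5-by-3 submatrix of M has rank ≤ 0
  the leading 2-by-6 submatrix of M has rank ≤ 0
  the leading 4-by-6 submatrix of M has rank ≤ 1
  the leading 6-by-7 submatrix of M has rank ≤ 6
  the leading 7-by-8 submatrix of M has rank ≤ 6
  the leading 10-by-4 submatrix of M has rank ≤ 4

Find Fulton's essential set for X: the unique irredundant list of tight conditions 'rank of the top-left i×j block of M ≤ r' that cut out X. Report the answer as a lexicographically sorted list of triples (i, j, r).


The tightest implied rank at each (i,j), from the 15 conditions:

  row 1: 0 | 0 | 0 | 0 | 0 | 0 | 0 | 1 | 1 | 1
  row 2: 0 | 0 | 0 | 0 | 0 | 0 | 1 | 2 | 2 | 2
  row 3: 0 | 0 | 0 | 1 | 1 | 1 | 2 | 3 | 3 | 3
  row 4: 0 | 0 | 0 | 1 | 1 | 1 | 2 | 3 | 4 | 4
  row 5: 0 | 0 | 0 | 1 | 1 | 2 | 3 | 4 | 5 | 5
  row 6: 0 | 1 | 1 | 2 | 2 | 3 | 4 | 5 | 6 | 6
  row 7: 1 | 2 | 2 | 3 | 3 | 4 | 5 | 6 | 7 | 7
  row 8: 1 | 2 | 3 | 4 | 4 | 5 | 6 | 7 | 8 | 8
  row 9: 1 | 2 | 3 | 4 | 5 | 6 | 7 | 8 | 9 | 9
  row 10: 1 | 2 | 3 | 4 | 5 | 6 | 7 | 8 | 9 | 10

reading off 1-entries of Δ²R: w = (8, 7, 4, 9, 6, 2, 1, 3, 5, 10).

D(w) has 26 cells with 6 SE-corners; essential set:

[(1, 7, 0), (2, 6, 0), (4, 6, 1), (5, 3, 0), (5, 5, 1), (6, 1, 0)]
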